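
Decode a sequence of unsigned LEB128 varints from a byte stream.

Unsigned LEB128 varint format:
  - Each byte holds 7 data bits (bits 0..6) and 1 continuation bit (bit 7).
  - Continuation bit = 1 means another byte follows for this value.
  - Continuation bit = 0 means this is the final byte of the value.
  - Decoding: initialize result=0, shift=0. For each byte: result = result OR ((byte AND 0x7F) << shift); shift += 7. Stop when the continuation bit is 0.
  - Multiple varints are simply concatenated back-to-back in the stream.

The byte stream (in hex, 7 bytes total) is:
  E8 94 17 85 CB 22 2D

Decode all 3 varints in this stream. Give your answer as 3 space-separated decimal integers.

  byte[0]=0xE8 cont=1 payload=0x68=104: acc |= 104<<0 -> acc=104 shift=7
  byte[1]=0x94 cont=1 payload=0x14=20: acc |= 20<<7 -> acc=2664 shift=14
  byte[2]=0x17 cont=0 payload=0x17=23: acc |= 23<<14 -> acc=379496 shift=21 [end]
Varint 1: bytes[0:3] = E8 94 17 -> value 379496 (3 byte(s))
  byte[3]=0x85 cont=1 payload=0x05=5: acc |= 5<<0 -> acc=5 shift=7
  byte[4]=0xCB cont=1 payload=0x4B=75: acc |= 75<<7 -> acc=9605 shift=14
  byte[5]=0x22 cont=0 payload=0x22=34: acc |= 34<<14 -> acc=566661 shift=21 [end]
Varint 2: bytes[3:6] = 85 CB 22 -> value 566661 (3 byte(s))
  byte[6]=0x2D cont=0 payload=0x2D=45: acc |= 45<<0 -> acc=45 shift=7 [end]
Varint 3: bytes[6:7] = 2D -> value 45 (1 byte(s))

Answer: 379496 566661 45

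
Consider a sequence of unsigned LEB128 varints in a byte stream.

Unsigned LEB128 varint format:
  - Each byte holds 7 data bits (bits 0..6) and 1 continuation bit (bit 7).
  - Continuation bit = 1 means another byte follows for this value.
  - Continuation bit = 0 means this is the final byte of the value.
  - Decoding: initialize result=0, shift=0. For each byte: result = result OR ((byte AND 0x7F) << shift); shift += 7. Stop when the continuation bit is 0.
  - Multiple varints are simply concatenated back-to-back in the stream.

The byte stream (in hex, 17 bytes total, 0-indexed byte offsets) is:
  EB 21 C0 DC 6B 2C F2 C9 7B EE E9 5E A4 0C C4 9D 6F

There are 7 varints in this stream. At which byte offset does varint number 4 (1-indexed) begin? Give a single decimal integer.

  byte[0]=0xEB cont=1 payload=0x6B=107: acc |= 107<<0 -> acc=107 shift=7
  byte[1]=0x21 cont=0 payload=0x21=33: acc |= 33<<7 -> acc=4331 shift=14 [end]
Varint 1: bytes[0:2] = EB 21 -> value 4331 (2 byte(s))
  byte[2]=0xC0 cont=1 payload=0x40=64: acc |= 64<<0 -> acc=64 shift=7
  byte[3]=0xDC cont=1 payload=0x5C=92: acc |= 92<<7 -> acc=11840 shift=14
  byte[4]=0x6B cont=0 payload=0x6B=107: acc |= 107<<14 -> acc=1764928 shift=21 [end]
Varint 2: bytes[2:5] = C0 DC 6B -> value 1764928 (3 byte(s))
  byte[5]=0x2C cont=0 payload=0x2C=44: acc |= 44<<0 -> acc=44 shift=7 [end]
Varint 3: bytes[5:6] = 2C -> value 44 (1 byte(s))
  byte[6]=0xF2 cont=1 payload=0x72=114: acc |= 114<<0 -> acc=114 shift=7
  byte[7]=0xC9 cont=1 payload=0x49=73: acc |= 73<<7 -> acc=9458 shift=14
  byte[8]=0x7B cont=0 payload=0x7B=123: acc |= 123<<14 -> acc=2024690 shift=21 [end]
Varint 4: bytes[6:9] = F2 C9 7B -> value 2024690 (3 byte(s))
  byte[9]=0xEE cont=1 payload=0x6E=110: acc |= 110<<0 -> acc=110 shift=7
  byte[10]=0xE9 cont=1 payload=0x69=105: acc |= 105<<7 -> acc=13550 shift=14
  byte[11]=0x5E cont=0 payload=0x5E=94: acc |= 94<<14 -> acc=1553646 shift=21 [end]
Varint 5: bytes[9:12] = EE E9 5E -> value 1553646 (3 byte(s))
  byte[12]=0xA4 cont=1 payload=0x24=36: acc |= 36<<0 -> acc=36 shift=7
  byte[13]=0x0C cont=0 payload=0x0C=12: acc |= 12<<7 -> acc=1572 shift=14 [end]
Varint 6: bytes[12:14] = A4 0C -> value 1572 (2 byte(s))
  byte[14]=0xC4 cont=1 payload=0x44=68: acc |= 68<<0 -> acc=68 shift=7
  byte[15]=0x9D cont=1 payload=0x1D=29: acc |= 29<<7 -> acc=3780 shift=14
  byte[16]=0x6F cont=0 payload=0x6F=111: acc |= 111<<14 -> acc=1822404 shift=21 [end]
Varint 7: bytes[14:17] = C4 9D 6F -> value 1822404 (3 byte(s))

Answer: 6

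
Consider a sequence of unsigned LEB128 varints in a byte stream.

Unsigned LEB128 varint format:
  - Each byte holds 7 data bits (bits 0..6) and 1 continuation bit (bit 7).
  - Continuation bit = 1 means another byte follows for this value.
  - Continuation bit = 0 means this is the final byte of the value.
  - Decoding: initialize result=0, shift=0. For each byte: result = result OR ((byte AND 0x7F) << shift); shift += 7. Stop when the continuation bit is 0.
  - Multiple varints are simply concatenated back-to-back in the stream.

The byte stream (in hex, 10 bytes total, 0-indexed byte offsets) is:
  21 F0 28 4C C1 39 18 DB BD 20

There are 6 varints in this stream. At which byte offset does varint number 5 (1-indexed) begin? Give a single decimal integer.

  byte[0]=0x21 cont=0 payload=0x21=33: acc |= 33<<0 -> acc=33 shift=7 [end]
Varint 1: bytes[0:1] = 21 -> value 33 (1 byte(s))
  byte[1]=0xF0 cont=1 payload=0x70=112: acc |= 112<<0 -> acc=112 shift=7
  byte[2]=0x28 cont=0 payload=0x28=40: acc |= 40<<7 -> acc=5232 shift=14 [end]
Varint 2: bytes[1:3] = F0 28 -> value 5232 (2 byte(s))
  byte[3]=0x4C cont=0 payload=0x4C=76: acc |= 76<<0 -> acc=76 shift=7 [end]
Varint 3: bytes[3:4] = 4C -> value 76 (1 byte(s))
  byte[4]=0xC1 cont=1 payload=0x41=65: acc |= 65<<0 -> acc=65 shift=7
  byte[5]=0x39 cont=0 payload=0x39=57: acc |= 57<<7 -> acc=7361 shift=14 [end]
Varint 4: bytes[4:6] = C1 39 -> value 7361 (2 byte(s))
  byte[6]=0x18 cont=0 payload=0x18=24: acc |= 24<<0 -> acc=24 shift=7 [end]
Varint 5: bytes[6:7] = 18 -> value 24 (1 byte(s))
  byte[7]=0xDB cont=1 payload=0x5B=91: acc |= 91<<0 -> acc=91 shift=7
  byte[8]=0xBD cont=1 payload=0x3D=61: acc |= 61<<7 -> acc=7899 shift=14
  byte[9]=0x20 cont=0 payload=0x20=32: acc |= 32<<14 -> acc=532187 shift=21 [end]
Varint 6: bytes[7:10] = DB BD 20 -> value 532187 (3 byte(s))

Answer: 6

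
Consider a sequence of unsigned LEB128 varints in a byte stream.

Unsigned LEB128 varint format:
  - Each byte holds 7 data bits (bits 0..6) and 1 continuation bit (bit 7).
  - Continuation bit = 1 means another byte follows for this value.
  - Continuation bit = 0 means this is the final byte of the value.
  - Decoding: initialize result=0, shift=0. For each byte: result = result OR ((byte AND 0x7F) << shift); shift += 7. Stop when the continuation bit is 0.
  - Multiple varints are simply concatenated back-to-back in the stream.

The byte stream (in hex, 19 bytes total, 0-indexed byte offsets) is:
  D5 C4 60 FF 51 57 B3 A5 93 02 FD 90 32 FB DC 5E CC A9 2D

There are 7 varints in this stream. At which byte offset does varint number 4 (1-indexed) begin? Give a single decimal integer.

Answer: 6

Derivation:
  byte[0]=0xD5 cont=1 payload=0x55=85: acc |= 85<<0 -> acc=85 shift=7
  byte[1]=0xC4 cont=1 payload=0x44=68: acc |= 68<<7 -> acc=8789 shift=14
  byte[2]=0x60 cont=0 payload=0x60=96: acc |= 96<<14 -> acc=1581653 shift=21 [end]
Varint 1: bytes[0:3] = D5 C4 60 -> value 1581653 (3 byte(s))
  byte[3]=0xFF cont=1 payload=0x7F=127: acc |= 127<<0 -> acc=127 shift=7
  byte[4]=0x51 cont=0 payload=0x51=81: acc |= 81<<7 -> acc=10495 shift=14 [end]
Varint 2: bytes[3:5] = FF 51 -> value 10495 (2 byte(s))
  byte[5]=0x57 cont=0 payload=0x57=87: acc |= 87<<0 -> acc=87 shift=7 [end]
Varint 3: bytes[5:6] = 57 -> value 87 (1 byte(s))
  byte[6]=0xB3 cont=1 payload=0x33=51: acc |= 51<<0 -> acc=51 shift=7
  byte[7]=0xA5 cont=1 payload=0x25=37: acc |= 37<<7 -> acc=4787 shift=14
  byte[8]=0x93 cont=1 payload=0x13=19: acc |= 19<<14 -> acc=316083 shift=21
  byte[9]=0x02 cont=0 payload=0x02=2: acc |= 2<<21 -> acc=4510387 shift=28 [end]
Varint 4: bytes[6:10] = B3 A5 93 02 -> value 4510387 (4 byte(s))
  byte[10]=0xFD cont=1 payload=0x7D=125: acc |= 125<<0 -> acc=125 shift=7
  byte[11]=0x90 cont=1 payload=0x10=16: acc |= 16<<7 -> acc=2173 shift=14
  byte[12]=0x32 cont=0 payload=0x32=50: acc |= 50<<14 -> acc=821373 shift=21 [end]
Varint 5: bytes[10:13] = FD 90 32 -> value 821373 (3 byte(s))
  byte[13]=0xFB cont=1 payload=0x7B=123: acc |= 123<<0 -> acc=123 shift=7
  byte[14]=0xDC cont=1 payload=0x5C=92: acc |= 92<<7 -> acc=11899 shift=14
  byte[15]=0x5E cont=0 payload=0x5E=94: acc |= 94<<14 -> acc=1551995 shift=21 [end]
Varint 6: bytes[13:16] = FB DC 5E -> value 1551995 (3 byte(s))
  byte[16]=0xCC cont=1 payload=0x4C=76: acc |= 76<<0 -> acc=76 shift=7
  byte[17]=0xA9 cont=1 payload=0x29=41: acc |= 41<<7 -> acc=5324 shift=14
  byte[18]=0x2D cont=0 payload=0x2D=45: acc |= 45<<14 -> acc=742604 shift=21 [end]
Varint 7: bytes[16:19] = CC A9 2D -> value 742604 (3 byte(s))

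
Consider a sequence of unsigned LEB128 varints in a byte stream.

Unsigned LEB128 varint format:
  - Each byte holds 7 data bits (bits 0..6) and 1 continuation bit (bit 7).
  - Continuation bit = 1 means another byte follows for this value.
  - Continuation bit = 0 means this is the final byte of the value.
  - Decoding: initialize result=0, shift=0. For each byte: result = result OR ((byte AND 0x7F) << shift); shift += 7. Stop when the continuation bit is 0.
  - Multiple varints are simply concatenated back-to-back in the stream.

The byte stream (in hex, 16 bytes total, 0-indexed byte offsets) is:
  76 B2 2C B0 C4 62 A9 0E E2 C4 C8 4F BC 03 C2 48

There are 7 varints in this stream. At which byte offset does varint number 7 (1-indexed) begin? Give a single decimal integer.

Answer: 14

Derivation:
  byte[0]=0x76 cont=0 payload=0x76=118: acc |= 118<<0 -> acc=118 shift=7 [end]
Varint 1: bytes[0:1] = 76 -> value 118 (1 byte(s))
  byte[1]=0xB2 cont=1 payload=0x32=50: acc |= 50<<0 -> acc=50 shift=7
  byte[2]=0x2C cont=0 payload=0x2C=44: acc |= 44<<7 -> acc=5682 shift=14 [end]
Varint 2: bytes[1:3] = B2 2C -> value 5682 (2 byte(s))
  byte[3]=0xB0 cont=1 payload=0x30=48: acc |= 48<<0 -> acc=48 shift=7
  byte[4]=0xC4 cont=1 payload=0x44=68: acc |= 68<<7 -> acc=8752 shift=14
  byte[5]=0x62 cont=0 payload=0x62=98: acc |= 98<<14 -> acc=1614384 shift=21 [end]
Varint 3: bytes[3:6] = B0 C4 62 -> value 1614384 (3 byte(s))
  byte[6]=0xA9 cont=1 payload=0x29=41: acc |= 41<<0 -> acc=41 shift=7
  byte[7]=0x0E cont=0 payload=0x0E=14: acc |= 14<<7 -> acc=1833 shift=14 [end]
Varint 4: bytes[6:8] = A9 0E -> value 1833 (2 byte(s))
  byte[8]=0xE2 cont=1 payload=0x62=98: acc |= 98<<0 -> acc=98 shift=7
  byte[9]=0xC4 cont=1 payload=0x44=68: acc |= 68<<7 -> acc=8802 shift=14
  byte[10]=0xC8 cont=1 payload=0x48=72: acc |= 72<<14 -> acc=1188450 shift=21
  byte[11]=0x4F cont=0 payload=0x4F=79: acc |= 79<<21 -> acc=166863458 shift=28 [end]
Varint 5: bytes[8:12] = E2 C4 C8 4F -> value 166863458 (4 byte(s))
  byte[12]=0xBC cont=1 payload=0x3C=60: acc |= 60<<0 -> acc=60 shift=7
  byte[13]=0x03 cont=0 payload=0x03=3: acc |= 3<<7 -> acc=444 shift=14 [end]
Varint 6: bytes[12:14] = BC 03 -> value 444 (2 byte(s))
  byte[14]=0xC2 cont=1 payload=0x42=66: acc |= 66<<0 -> acc=66 shift=7
  byte[15]=0x48 cont=0 payload=0x48=72: acc |= 72<<7 -> acc=9282 shift=14 [end]
Varint 7: bytes[14:16] = C2 48 -> value 9282 (2 byte(s))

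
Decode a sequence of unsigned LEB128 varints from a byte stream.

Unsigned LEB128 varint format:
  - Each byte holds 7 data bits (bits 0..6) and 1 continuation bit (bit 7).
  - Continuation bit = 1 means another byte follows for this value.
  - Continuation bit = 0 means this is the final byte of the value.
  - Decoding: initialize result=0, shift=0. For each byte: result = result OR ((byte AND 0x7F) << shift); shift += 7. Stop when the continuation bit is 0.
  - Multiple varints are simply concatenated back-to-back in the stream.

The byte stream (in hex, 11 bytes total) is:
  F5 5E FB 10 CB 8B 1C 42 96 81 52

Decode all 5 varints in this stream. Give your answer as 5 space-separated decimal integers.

  byte[0]=0xF5 cont=1 payload=0x75=117: acc |= 117<<0 -> acc=117 shift=7
  byte[1]=0x5E cont=0 payload=0x5E=94: acc |= 94<<7 -> acc=12149 shift=14 [end]
Varint 1: bytes[0:2] = F5 5E -> value 12149 (2 byte(s))
  byte[2]=0xFB cont=1 payload=0x7B=123: acc |= 123<<0 -> acc=123 shift=7
  byte[3]=0x10 cont=0 payload=0x10=16: acc |= 16<<7 -> acc=2171 shift=14 [end]
Varint 2: bytes[2:4] = FB 10 -> value 2171 (2 byte(s))
  byte[4]=0xCB cont=1 payload=0x4B=75: acc |= 75<<0 -> acc=75 shift=7
  byte[5]=0x8B cont=1 payload=0x0B=11: acc |= 11<<7 -> acc=1483 shift=14
  byte[6]=0x1C cont=0 payload=0x1C=28: acc |= 28<<14 -> acc=460235 shift=21 [end]
Varint 3: bytes[4:7] = CB 8B 1C -> value 460235 (3 byte(s))
  byte[7]=0x42 cont=0 payload=0x42=66: acc |= 66<<0 -> acc=66 shift=7 [end]
Varint 4: bytes[7:8] = 42 -> value 66 (1 byte(s))
  byte[8]=0x96 cont=1 payload=0x16=22: acc |= 22<<0 -> acc=22 shift=7
  byte[9]=0x81 cont=1 payload=0x01=1: acc |= 1<<7 -> acc=150 shift=14
  byte[10]=0x52 cont=0 payload=0x52=82: acc |= 82<<14 -> acc=1343638 shift=21 [end]
Varint 5: bytes[8:11] = 96 81 52 -> value 1343638 (3 byte(s))

Answer: 12149 2171 460235 66 1343638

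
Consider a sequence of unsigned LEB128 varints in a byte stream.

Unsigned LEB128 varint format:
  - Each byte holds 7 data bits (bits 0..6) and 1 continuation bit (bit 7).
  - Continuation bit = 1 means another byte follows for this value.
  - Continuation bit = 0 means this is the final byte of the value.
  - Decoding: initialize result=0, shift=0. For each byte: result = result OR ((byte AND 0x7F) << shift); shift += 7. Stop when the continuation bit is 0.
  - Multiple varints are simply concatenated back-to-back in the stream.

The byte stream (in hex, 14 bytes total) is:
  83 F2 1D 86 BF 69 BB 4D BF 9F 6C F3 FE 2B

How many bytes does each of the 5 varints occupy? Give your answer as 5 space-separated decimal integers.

  byte[0]=0x83 cont=1 payload=0x03=3: acc |= 3<<0 -> acc=3 shift=7
  byte[1]=0xF2 cont=1 payload=0x72=114: acc |= 114<<7 -> acc=14595 shift=14
  byte[2]=0x1D cont=0 payload=0x1D=29: acc |= 29<<14 -> acc=489731 shift=21 [end]
Varint 1: bytes[0:3] = 83 F2 1D -> value 489731 (3 byte(s))
  byte[3]=0x86 cont=1 payload=0x06=6: acc |= 6<<0 -> acc=6 shift=7
  byte[4]=0xBF cont=1 payload=0x3F=63: acc |= 63<<7 -> acc=8070 shift=14
  byte[5]=0x69 cont=0 payload=0x69=105: acc |= 105<<14 -> acc=1728390 shift=21 [end]
Varint 2: bytes[3:6] = 86 BF 69 -> value 1728390 (3 byte(s))
  byte[6]=0xBB cont=1 payload=0x3B=59: acc |= 59<<0 -> acc=59 shift=7
  byte[7]=0x4D cont=0 payload=0x4D=77: acc |= 77<<7 -> acc=9915 shift=14 [end]
Varint 3: bytes[6:8] = BB 4D -> value 9915 (2 byte(s))
  byte[8]=0xBF cont=1 payload=0x3F=63: acc |= 63<<0 -> acc=63 shift=7
  byte[9]=0x9F cont=1 payload=0x1F=31: acc |= 31<<7 -> acc=4031 shift=14
  byte[10]=0x6C cont=0 payload=0x6C=108: acc |= 108<<14 -> acc=1773503 shift=21 [end]
Varint 4: bytes[8:11] = BF 9F 6C -> value 1773503 (3 byte(s))
  byte[11]=0xF3 cont=1 payload=0x73=115: acc |= 115<<0 -> acc=115 shift=7
  byte[12]=0xFE cont=1 payload=0x7E=126: acc |= 126<<7 -> acc=16243 shift=14
  byte[13]=0x2B cont=0 payload=0x2B=43: acc |= 43<<14 -> acc=720755 shift=21 [end]
Varint 5: bytes[11:14] = F3 FE 2B -> value 720755 (3 byte(s))

Answer: 3 3 2 3 3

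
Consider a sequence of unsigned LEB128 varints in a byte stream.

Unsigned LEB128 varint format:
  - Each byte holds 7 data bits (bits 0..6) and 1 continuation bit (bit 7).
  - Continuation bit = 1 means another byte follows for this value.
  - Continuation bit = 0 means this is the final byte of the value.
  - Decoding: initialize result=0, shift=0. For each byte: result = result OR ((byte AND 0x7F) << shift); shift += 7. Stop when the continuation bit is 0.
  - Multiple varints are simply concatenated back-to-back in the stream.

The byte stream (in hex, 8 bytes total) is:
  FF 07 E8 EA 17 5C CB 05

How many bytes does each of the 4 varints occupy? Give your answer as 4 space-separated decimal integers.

Answer: 2 3 1 2

Derivation:
  byte[0]=0xFF cont=1 payload=0x7F=127: acc |= 127<<0 -> acc=127 shift=7
  byte[1]=0x07 cont=0 payload=0x07=7: acc |= 7<<7 -> acc=1023 shift=14 [end]
Varint 1: bytes[0:2] = FF 07 -> value 1023 (2 byte(s))
  byte[2]=0xE8 cont=1 payload=0x68=104: acc |= 104<<0 -> acc=104 shift=7
  byte[3]=0xEA cont=1 payload=0x6A=106: acc |= 106<<7 -> acc=13672 shift=14
  byte[4]=0x17 cont=0 payload=0x17=23: acc |= 23<<14 -> acc=390504 shift=21 [end]
Varint 2: bytes[2:5] = E8 EA 17 -> value 390504 (3 byte(s))
  byte[5]=0x5C cont=0 payload=0x5C=92: acc |= 92<<0 -> acc=92 shift=7 [end]
Varint 3: bytes[5:6] = 5C -> value 92 (1 byte(s))
  byte[6]=0xCB cont=1 payload=0x4B=75: acc |= 75<<0 -> acc=75 shift=7
  byte[7]=0x05 cont=0 payload=0x05=5: acc |= 5<<7 -> acc=715 shift=14 [end]
Varint 4: bytes[6:8] = CB 05 -> value 715 (2 byte(s))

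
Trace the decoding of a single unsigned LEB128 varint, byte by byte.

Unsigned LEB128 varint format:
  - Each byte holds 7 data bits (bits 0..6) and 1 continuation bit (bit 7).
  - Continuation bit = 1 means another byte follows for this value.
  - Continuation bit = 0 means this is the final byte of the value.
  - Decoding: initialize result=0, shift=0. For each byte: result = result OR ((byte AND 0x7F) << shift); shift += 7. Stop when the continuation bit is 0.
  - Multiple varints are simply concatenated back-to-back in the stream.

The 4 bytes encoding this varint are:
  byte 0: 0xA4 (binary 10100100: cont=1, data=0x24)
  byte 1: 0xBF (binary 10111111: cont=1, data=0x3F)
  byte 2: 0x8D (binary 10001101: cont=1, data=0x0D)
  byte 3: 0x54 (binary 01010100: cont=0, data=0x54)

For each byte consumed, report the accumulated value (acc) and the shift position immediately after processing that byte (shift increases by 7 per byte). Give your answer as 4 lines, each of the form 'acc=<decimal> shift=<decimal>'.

Answer: acc=36 shift=7
acc=8100 shift=14
acc=221092 shift=21
acc=176381860 shift=28

Derivation:
byte 0=0xA4: payload=0x24=36, contrib = 36<<0 = 36; acc -> 36, shift -> 7
byte 1=0xBF: payload=0x3F=63, contrib = 63<<7 = 8064; acc -> 8100, shift -> 14
byte 2=0x8D: payload=0x0D=13, contrib = 13<<14 = 212992; acc -> 221092, shift -> 21
byte 3=0x54: payload=0x54=84, contrib = 84<<21 = 176160768; acc -> 176381860, shift -> 28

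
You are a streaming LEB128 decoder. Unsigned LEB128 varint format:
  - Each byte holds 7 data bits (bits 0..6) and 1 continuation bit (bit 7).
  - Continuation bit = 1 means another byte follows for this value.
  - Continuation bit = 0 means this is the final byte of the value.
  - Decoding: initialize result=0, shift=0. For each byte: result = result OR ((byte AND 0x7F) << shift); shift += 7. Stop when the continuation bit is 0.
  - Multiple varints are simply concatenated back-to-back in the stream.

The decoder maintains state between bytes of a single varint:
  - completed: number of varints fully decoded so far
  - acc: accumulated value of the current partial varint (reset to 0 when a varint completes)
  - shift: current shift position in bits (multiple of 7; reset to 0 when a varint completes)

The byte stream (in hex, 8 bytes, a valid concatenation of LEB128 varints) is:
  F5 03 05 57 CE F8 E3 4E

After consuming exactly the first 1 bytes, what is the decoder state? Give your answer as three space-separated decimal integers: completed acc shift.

Answer: 0 117 7

Derivation:
byte[0]=0xF5 cont=1 payload=0x75: acc |= 117<<0 -> completed=0 acc=117 shift=7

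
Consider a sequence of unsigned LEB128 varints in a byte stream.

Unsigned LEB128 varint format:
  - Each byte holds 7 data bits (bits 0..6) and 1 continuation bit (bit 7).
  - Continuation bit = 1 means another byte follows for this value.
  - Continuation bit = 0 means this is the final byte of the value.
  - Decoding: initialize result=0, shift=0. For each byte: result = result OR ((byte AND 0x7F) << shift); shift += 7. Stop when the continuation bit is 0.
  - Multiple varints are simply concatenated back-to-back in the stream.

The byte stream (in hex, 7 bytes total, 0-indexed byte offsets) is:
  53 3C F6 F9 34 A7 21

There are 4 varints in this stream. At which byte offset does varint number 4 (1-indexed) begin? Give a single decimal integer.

Answer: 5

Derivation:
  byte[0]=0x53 cont=0 payload=0x53=83: acc |= 83<<0 -> acc=83 shift=7 [end]
Varint 1: bytes[0:1] = 53 -> value 83 (1 byte(s))
  byte[1]=0x3C cont=0 payload=0x3C=60: acc |= 60<<0 -> acc=60 shift=7 [end]
Varint 2: bytes[1:2] = 3C -> value 60 (1 byte(s))
  byte[2]=0xF6 cont=1 payload=0x76=118: acc |= 118<<0 -> acc=118 shift=7
  byte[3]=0xF9 cont=1 payload=0x79=121: acc |= 121<<7 -> acc=15606 shift=14
  byte[4]=0x34 cont=0 payload=0x34=52: acc |= 52<<14 -> acc=867574 shift=21 [end]
Varint 3: bytes[2:5] = F6 F9 34 -> value 867574 (3 byte(s))
  byte[5]=0xA7 cont=1 payload=0x27=39: acc |= 39<<0 -> acc=39 shift=7
  byte[6]=0x21 cont=0 payload=0x21=33: acc |= 33<<7 -> acc=4263 shift=14 [end]
Varint 4: bytes[5:7] = A7 21 -> value 4263 (2 byte(s))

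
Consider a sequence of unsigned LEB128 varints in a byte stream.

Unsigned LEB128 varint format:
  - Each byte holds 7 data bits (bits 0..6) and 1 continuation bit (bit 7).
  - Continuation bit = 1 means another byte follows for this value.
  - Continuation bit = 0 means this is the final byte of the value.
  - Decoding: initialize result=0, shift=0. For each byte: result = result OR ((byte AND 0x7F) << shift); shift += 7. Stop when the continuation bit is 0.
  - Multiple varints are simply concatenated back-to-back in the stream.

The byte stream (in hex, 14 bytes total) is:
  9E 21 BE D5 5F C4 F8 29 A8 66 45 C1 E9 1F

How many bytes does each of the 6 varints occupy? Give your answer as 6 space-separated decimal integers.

Answer: 2 3 3 2 1 3

Derivation:
  byte[0]=0x9E cont=1 payload=0x1E=30: acc |= 30<<0 -> acc=30 shift=7
  byte[1]=0x21 cont=0 payload=0x21=33: acc |= 33<<7 -> acc=4254 shift=14 [end]
Varint 1: bytes[0:2] = 9E 21 -> value 4254 (2 byte(s))
  byte[2]=0xBE cont=1 payload=0x3E=62: acc |= 62<<0 -> acc=62 shift=7
  byte[3]=0xD5 cont=1 payload=0x55=85: acc |= 85<<7 -> acc=10942 shift=14
  byte[4]=0x5F cont=0 payload=0x5F=95: acc |= 95<<14 -> acc=1567422 shift=21 [end]
Varint 2: bytes[2:5] = BE D5 5F -> value 1567422 (3 byte(s))
  byte[5]=0xC4 cont=1 payload=0x44=68: acc |= 68<<0 -> acc=68 shift=7
  byte[6]=0xF8 cont=1 payload=0x78=120: acc |= 120<<7 -> acc=15428 shift=14
  byte[7]=0x29 cont=0 payload=0x29=41: acc |= 41<<14 -> acc=687172 shift=21 [end]
Varint 3: bytes[5:8] = C4 F8 29 -> value 687172 (3 byte(s))
  byte[8]=0xA8 cont=1 payload=0x28=40: acc |= 40<<0 -> acc=40 shift=7
  byte[9]=0x66 cont=0 payload=0x66=102: acc |= 102<<7 -> acc=13096 shift=14 [end]
Varint 4: bytes[8:10] = A8 66 -> value 13096 (2 byte(s))
  byte[10]=0x45 cont=0 payload=0x45=69: acc |= 69<<0 -> acc=69 shift=7 [end]
Varint 5: bytes[10:11] = 45 -> value 69 (1 byte(s))
  byte[11]=0xC1 cont=1 payload=0x41=65: acc |= 65<<0 -> acc=65 shift=7
  byte[12]=0xE9 cont=1 payload=0x69=105: acc |= 105<<7 -> acc=13505 shift=14
  byte[13]=0x1F cont=0 payload=0x1F=31: acc |= 31<<14 -> acc=521409 shift=21 [end]
Varint 6: bytes[11:14] = C1 E9 1F -> value 521409 (3 byte(s))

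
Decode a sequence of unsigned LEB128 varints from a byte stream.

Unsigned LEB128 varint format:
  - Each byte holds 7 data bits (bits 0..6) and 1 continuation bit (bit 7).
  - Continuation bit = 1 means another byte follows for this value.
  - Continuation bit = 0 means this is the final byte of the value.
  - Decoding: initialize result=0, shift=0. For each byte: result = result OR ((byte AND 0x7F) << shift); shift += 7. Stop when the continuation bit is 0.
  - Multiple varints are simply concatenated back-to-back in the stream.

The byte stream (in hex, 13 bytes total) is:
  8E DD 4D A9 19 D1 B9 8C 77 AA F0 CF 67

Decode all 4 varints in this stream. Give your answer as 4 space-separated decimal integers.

Answer: 1273486 3241 249765073 217315370

Derivation:
  byte[0]=0x8E cont=1 payload=0x0E=14: acc |= 14<<0 -> acc=14 shift=7
  byte[1]=0xDD cont=1 payload=0x5D=93: acc |= 93<<7 -> acc=11918 shift=14
  byte[2]=0x4D cont=0 payload=0x4D=77: acc |= 77<<14 -> acc=1273486 shift=21 [end]
Varint 1: bytes[0:3] = 8E DD 4D -> value 1273486 (3 byte(s))
  byte[3]=0xA9 cont=1 payload=0x29=41: acc |= 41<<0 -> acc=41 shift=7
  byte[4]=0x19 cont=0 payload=0x19=25: acc |= 25<<7 -> acc=3241 shift=14 [end]
Varint 2: bytes[3:5] = A9 19 -> value 3241 (2 byte(s))
  byte[5]=0xD1 cont=1 payload=0x51=81: acc |= 81<<0 -> acc=81 shift=7
  byte[6]=0xB9 cont=1 payload=0x39=57: acc |= 57<<7 -> acc=7377 shift=14
  byte[7]=0x8C cont=1 payload=0x0C=12: acc |= 12<<14 -> acc=203985 shift=21
  byte[8]=0x77 cont=0 payload=0x77=119: acc |= 119<<21 -> acc=249765073 shift=28 [end]
Varint 3: bytes[5:9] = D1 B9 8C 77 -> value 249765073 (4 byte(s))
  byte[9]=0xAA cont=1 payload=0x2A=42: acc |= 42<<0 -> acc=42 shift=7
  byte[10]=0xF0 cont=1 payload=0x70=112: acc |= 112<<7 -> acc=14378 shift=14
  byte[11]=0xCF cont=1 payload=0x4F=79: acc |= 79<<14 -> acc=1308714 shift=21
  byte[12]=0x67 cont=0 payload=0x67=103: acc |= 103<<21 -> acc=217315370 shift=28 [end]
Varint 4: bytes[9:13] = AA F0 CF 67 -> value 217315370 (4 byte(s))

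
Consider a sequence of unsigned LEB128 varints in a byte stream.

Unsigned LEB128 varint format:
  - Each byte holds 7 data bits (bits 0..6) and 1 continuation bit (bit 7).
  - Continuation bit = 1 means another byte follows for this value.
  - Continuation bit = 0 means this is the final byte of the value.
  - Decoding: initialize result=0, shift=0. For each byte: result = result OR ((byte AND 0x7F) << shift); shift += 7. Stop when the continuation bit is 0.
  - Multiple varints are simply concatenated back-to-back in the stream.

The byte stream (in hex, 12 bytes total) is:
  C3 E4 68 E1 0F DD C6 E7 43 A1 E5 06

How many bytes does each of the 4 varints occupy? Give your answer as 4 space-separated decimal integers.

Answer: 3 2 4 3

Derivation:
  byte[0]=0xC3 cont=1 payload=0x43=67: acc |= 67<<0 -> acc=67 shift=7
  byte[1]=0xE4 cont=1 payload=0x64=100: acc |= 100<<7 -> acc=12867 shift=14
  byte[2]=0x68 cont=0 payload=0x68=104: acc |= 104<<14 -> acc=1716803 shift=21 [end]
Varint 1: bytes[0:3] = C3 E4 68 -> value 1716803 (3 byte(s))
  byte[3]=0xE1 cont=1 payload=0x61=97: acc |= 97<<0 -> acc=97 shift=7
  byte[4]=0x0F cont=0 payload=0x0F=15: acc |= 15<<7 -> acc=2017 shift=14 [end]
Varint 2: bytes[3:5] = E1 0F -> value 2017 (2 byte(s))
  byte[5]=0xDD cont=1 payload=0x5D=93: acc |= 93<<0 -> acc=93 shift=7
  byte[6]=0xC6 cont=1 payload=0x46=70: acc |= 70<<7 -> acc=9053 shift=14
  byte[7]=0xE7 cont=1 payload=0x67=103: acc |= 103<<14 -> acc=1696605 shift=21
  byte[8]=0x43 cont=0 payload=0x43=67: acc |= 67<<21 -> acc=142205789 shift=28 [end]
Varint 3: bytes[5:9] = DD C6 E7 43 -> value 142205789 (4 byte(s))
  byte[9]=0xA1 cont=1 payload=0x21=33: acc |= 33<<0 -> acc=33 shift=7
  byte[10]=0xE5 cont=1 payload=0x65=101: acc |= 101<<7 -> acc=12961 shift=14
  byte[11]=0x06 cont=0 payload=0x06=6: acc |= 6<<14 -> acc=111265 shift=21 [end]
Varint 4: bytes[9:12] = A1 E5 06 -> value 111265 (3 byte(s))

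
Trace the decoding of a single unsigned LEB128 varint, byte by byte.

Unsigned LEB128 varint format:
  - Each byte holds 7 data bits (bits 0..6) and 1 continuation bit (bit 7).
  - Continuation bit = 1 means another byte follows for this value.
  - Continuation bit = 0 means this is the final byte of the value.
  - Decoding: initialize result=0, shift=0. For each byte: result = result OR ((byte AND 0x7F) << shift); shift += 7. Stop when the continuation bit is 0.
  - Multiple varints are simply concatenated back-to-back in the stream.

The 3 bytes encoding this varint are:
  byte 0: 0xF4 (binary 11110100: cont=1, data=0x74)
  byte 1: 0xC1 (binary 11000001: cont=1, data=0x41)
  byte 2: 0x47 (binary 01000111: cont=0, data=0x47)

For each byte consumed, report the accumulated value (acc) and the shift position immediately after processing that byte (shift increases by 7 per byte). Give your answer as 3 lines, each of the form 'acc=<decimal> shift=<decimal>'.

byte 0=0xF4: payload=0x74=116, contrib = 116<<0 = 116; acc -> 116, shift -> 7
byte 1=0xC1: payload=0x41=65, contrib = 65<<7 = 8320; acc -> 8436, shift -> 14
byte 2=0x47: payload=0x47=71, contrib = 71<<14 = 1163264; acc -> 1171700, shift -> 21

Answer: acc=116 shift=7
acc=8436 shift=14
acc=1171700 shift=21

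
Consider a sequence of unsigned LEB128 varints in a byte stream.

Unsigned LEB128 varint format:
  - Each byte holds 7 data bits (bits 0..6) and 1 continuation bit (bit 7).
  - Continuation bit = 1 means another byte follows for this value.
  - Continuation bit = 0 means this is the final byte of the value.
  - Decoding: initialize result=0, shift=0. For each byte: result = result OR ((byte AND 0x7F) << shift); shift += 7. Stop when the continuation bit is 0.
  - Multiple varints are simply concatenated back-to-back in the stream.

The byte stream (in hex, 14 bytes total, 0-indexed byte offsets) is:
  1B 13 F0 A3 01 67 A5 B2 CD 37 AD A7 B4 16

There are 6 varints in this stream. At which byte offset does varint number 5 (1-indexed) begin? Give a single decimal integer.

Answer: 6

Derivation:
  byte[0]=0x1B cont=0 payload=0x1B=27: acc |= 27<<0 -> acc=27 shift=7 [end]
Varint 1: bytes[0:1] = 1B -> value 27 (1 byte(s))
  byte[1]=0x13 cont=0 payload=0x13=19: acc |= 19<<0 -> acc=19 shift=7 [end]
Varint 2: bytes[1:2] = 13 -> value 19 (1 byte(s))
  byte[2]=0xF0 cont=1 payload=0x70=112: acc |= 112<<0 -> acc=112 shift=7
  byte[3]=0xA3 cont=1 payload=0x23=35: acc |= 35<<7 -> acc=4592 shift=14
  byte[4]=0x01 cont=0 payload=0x01=1: acc |= 1<<14 -> acc=20976 shift=21 [end]
Varint 3: bytes[2:5] = F0 A3 01 -> value 20976 (3 byte(s))
  byte[5]=0x67 cont=0 payload=0x67=103: acc |= 103<<0 -> acc=103 shift=7 [end]
Varint 4: bytes[5:6] = 67 -> value 103 (1 byte(s))
  byte[6]=0xA5 cont=1 payload=0x25=37: acc |= 37<<0 -> acc=37 shift=7
  byte[7]=0xB2 cont=1 payload=0x32=50: acc |= 50<<7 -> acc=6437 shift=14
  byte[8]=0xCD cont=1 payload=0x4D=77: acc |= 77<<14 -> acc=1268005 shift=21
  byte[9]=0x37 cont=0 payload=0x37=55: acc |= 55<<21 -> acc=116611365 shift=28 [end]
Varint 5: bytes[6:10] = A5 B2 CD 37 -> value 116611365 (4 byte(s))
  byte[10]=0xAD cont=1 payload=0x2D=45: acc |= 45<<0 -> acc=45 shift=7
  byte[11]=0xA7 cont=1 payload=0x27=39: acc |= 39<<7 -> acc=5037 shift=14
  byte[12]=0xB4 cont=1 payload=0x34=52: acc |= 52<<14 -> acc=857005 shift=21
  byte[13]=0x16 cont=0 payload=0x16=22: acc |= 22<<21 -> acc=46994349 shift=28 [end]
Varint 6: bytes[10:14] = AD A7 B4 16 -> value 46994349 (4 byte(s))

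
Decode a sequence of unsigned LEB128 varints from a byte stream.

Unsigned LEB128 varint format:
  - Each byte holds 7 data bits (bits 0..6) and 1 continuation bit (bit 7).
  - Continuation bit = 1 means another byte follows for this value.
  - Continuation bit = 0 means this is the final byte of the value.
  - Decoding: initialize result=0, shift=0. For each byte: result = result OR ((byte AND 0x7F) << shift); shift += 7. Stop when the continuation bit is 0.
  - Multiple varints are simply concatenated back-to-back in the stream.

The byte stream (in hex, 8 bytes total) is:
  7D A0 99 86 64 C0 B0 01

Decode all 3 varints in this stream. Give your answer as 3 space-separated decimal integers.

  byte[0]=0x7D cont=0 payload=0x7D=125: acc |= 125<<0 -> acc=125 shift=7 [end]
Varint 1: bytes[0:1] = 7D -> value 125 (1 byte(s))
  byte[1]=0xA0 cont=1 payload=0x20=32: acc |= 32<<0 -> acc=32 shift=7
  byte[2]=0x99 cont=1 payload=0x19=25: acc |= 25<<7 -> acc=3232 shift=14
  byte[3]=0x86 cont=1 payload=0x06=6: acc |= 6<<14 -> acc=101536 shift=21
  byte[4]=0x64 cont=0 payload=0x64=100: acc |= 100<<21 -> acc=209816736 shift=28 [end]
Varint 2: bytes[1:5] = A0 99 86 64 -> value 209816736 (4 byte(s))
  byte[5]=0xC0 cont=1 payload=0x40=64: acc |= 64<<0 -> acc=64 shift=7
  byte[6]=0xB0 cont=1 payload=0x30=48: acc |= 48<<7 -> acc=6208 shift=14
  byte[7]=0x01 cont=0 payload=0x01=1: acc |= 1<<14 -> acc=22592 shift=21 [end]
Varint 3: bytes[5:8] = C0 B0 01 -> value 22592 (3 byte(s))

Answer: 125 209816736 22592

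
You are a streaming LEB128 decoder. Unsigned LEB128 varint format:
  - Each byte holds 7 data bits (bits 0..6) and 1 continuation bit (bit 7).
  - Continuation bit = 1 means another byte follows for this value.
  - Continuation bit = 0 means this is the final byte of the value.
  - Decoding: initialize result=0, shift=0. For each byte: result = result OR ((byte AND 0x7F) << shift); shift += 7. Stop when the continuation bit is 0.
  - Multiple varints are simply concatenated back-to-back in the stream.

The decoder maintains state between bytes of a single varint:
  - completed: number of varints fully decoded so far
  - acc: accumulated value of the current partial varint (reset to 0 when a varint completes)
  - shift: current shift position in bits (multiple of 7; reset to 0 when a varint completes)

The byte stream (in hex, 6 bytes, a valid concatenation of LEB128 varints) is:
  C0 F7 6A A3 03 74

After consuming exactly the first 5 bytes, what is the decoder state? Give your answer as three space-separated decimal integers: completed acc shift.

Answer: 2 0 0

Derivation:
byte[0]=0xC0 cont=1 payload=0x40: acc |= 64<<0 -> completed=0 acc=64 shift=7
byte[1]=0xF7 cont=1 payload=0x77: acc |= 119<<7 -> completed=0 acc=15296 shift=14
byte[2]=0x6A cont=0 payload=0x6A: varint #1 complete (value=1752000); reset -> completed=1 acc=0 shift=0
byte[3]=0xA3 cont=1 payload=0x23: acc |= 35<<0 -> completed=1 acc=35 shift=7
byte[4]=0x03 cont=0 payload=0x03: varint #2 complete (value=419); reset -> completed=2 acc=0 shift=0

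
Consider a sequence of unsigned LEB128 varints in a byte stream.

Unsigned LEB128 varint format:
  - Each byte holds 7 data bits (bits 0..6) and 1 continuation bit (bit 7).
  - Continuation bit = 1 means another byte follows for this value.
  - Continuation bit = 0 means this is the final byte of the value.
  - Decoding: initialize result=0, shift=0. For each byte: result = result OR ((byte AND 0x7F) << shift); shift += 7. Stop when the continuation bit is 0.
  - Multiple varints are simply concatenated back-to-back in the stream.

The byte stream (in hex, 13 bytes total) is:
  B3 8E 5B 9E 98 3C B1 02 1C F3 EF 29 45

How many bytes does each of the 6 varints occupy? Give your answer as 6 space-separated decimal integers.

  byte[0]=0xB3 cont=1 payload=0x33=51: acc |= 51<<0 -> acc=51 shift=7
  byte[1]=0x8E cont=1 payload=0x0E=14: acc |= 14<<7 -> acc=1843 shift=14
  byte[2]=0x5B cont=0 payload=0x5B=91: acc |= 91<<14 -> acc=1492787 shift=21 [end]
Varint 1: bytes[0:3] = B3 8E 5B -> value 1492787 (3 byte(s))
  byte[3]=0x9E cont=1 payload=0x1E=30: acc |= 30<<0 -> acc=30 shift=7
  byte[4]=0x98 cont=1 payload=0x18=24: acc |= 24<<7 -> acc=3102 shift=14
  byte[5]=0x3C cont=0 payload=0x3C=60: acc |= 60<<14 -> acc=986142 shift=21 [end]
Varint 2: bytes[3:6] = 9E 98 3C -> value 986142 (3 byte(s))
  byte[6]=0xB1 cont=1 payload=0x31=49: acc |= 49<<0 -> acc=49 shift=7
  byte[7]=0x02 cont=0 payload=0x02=2: acc |= 2<<7 -> acc=305 shift=14 [end]
Varint 3: bytes[6:8] = B1 02 -> value 305 (2 byte(s))
  byte[8]=0x1C cont=0 payload=0x1C=28: acc |= 28<<0 -> acc=28 shift=7 [end]
Varint 4: bytes[8:9] = 1C -> value 28 (1 byte(s))
  byte[9]=0xF3 cont=1 payload=0x73=115: acc |= 115<<0 -> acc=115 shift=7
  byte[10]=0xEF cont=1 payload=0x6F=111: acc |= 111<<7 -> acc=14323 shift=14
  byte[11]=0x29 cont=0 payload=0x29=41: acc |= 41<<14 -> acc=686067 shift=21 [end]
Varint 5: bytes[9:12] = F3 EF 29 -> value 686067 (3 byte(s))
  byte[12]=0x45 cont=0 payload=0x45=69: acc |= 69<<0 -> acc=69 shift=7 [end]
Varint 6: bytes[12:13] = 45 -> value 69 (1 byte(s))

Answer: 3 3 2 1 3 1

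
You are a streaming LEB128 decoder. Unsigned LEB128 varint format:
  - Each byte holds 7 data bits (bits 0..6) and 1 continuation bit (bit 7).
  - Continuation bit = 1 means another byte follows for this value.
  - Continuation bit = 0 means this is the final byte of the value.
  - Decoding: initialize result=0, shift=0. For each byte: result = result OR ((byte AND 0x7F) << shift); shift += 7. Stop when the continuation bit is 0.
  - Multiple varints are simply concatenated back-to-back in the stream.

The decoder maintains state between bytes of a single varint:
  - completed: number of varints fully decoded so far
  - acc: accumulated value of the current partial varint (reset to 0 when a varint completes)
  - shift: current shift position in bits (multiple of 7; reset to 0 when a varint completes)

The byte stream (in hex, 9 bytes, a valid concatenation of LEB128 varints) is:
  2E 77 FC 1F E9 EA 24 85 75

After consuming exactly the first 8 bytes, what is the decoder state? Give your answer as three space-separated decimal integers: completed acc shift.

Answer: 4 5 7

Derivation:
byte[0]=0x2E cont=0 payload=0x2E: varint #1 complete (value=46); reset -> completed=1 acc=0 shift=0
byte[1]=0x77 cont=0 payload=0x77: varint #2 complete (value=119); reset -> completed=2 acc=0 shift=0
byte[2]=0xFC cont=1 payload=0x7C: acc |= 124<<0 -> completed=2 acc=124 shift=7
byte[3]=0x1F cont=0 payload=0x1F: varint #3 complete (value=4092); reset -> completed=3 acc=0 shift=0
byte[4]=0xE9 cont=1 payload=0x69: acc |= 105<<0 -> completed=3 acc=105 shift=7
byte[5]=0xEA cont=1 payload=0x6A: acc |= 106<<7 -> completed=3 acc=13673 shift=14
byte[6]=0x24 cont=0 payload=0x24: varint #4 complete (value=603497); reset -> completed=4 acc=0 shift=0
byte[7]=0x85 cont=1 payload=0x05: acc |= 5<<0 -> completed=4 acc=5 shift=7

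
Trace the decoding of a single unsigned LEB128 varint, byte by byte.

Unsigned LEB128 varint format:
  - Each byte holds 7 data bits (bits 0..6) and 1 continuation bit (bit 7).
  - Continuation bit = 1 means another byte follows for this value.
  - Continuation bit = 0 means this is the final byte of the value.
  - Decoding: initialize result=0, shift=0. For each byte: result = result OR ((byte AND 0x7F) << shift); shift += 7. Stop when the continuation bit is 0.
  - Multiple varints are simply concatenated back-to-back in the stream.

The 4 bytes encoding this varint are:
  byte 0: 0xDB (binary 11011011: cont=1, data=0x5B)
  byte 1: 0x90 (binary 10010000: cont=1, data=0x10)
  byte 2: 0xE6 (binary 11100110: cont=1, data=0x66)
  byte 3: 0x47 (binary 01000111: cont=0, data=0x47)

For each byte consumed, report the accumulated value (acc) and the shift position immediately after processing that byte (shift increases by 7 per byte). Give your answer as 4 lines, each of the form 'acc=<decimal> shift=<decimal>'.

Answer: acc=91 shift=7
acc=2139 shift=14
acc=1673307 shift=21
acc=150571099 shift=28

Derivation:
byte 0=0xDB: payload=0x5B=91, contrib = 91<<0 = 91; acc -> 91, shift -> 7
byte 1=0x90: payload=0x10=16, contrib = 16<<7 = 2048; acc -> 2139, shift -> 14
byte 2=0xE6: payload=0x66=102, contrib = 102<<14 = 1671168; acc -> 1673307, shift -> 21
byte 3=0x47: payload=0x47=71, contrib = 71<<21 = 148897792; acc -> 150571099, shift -> 28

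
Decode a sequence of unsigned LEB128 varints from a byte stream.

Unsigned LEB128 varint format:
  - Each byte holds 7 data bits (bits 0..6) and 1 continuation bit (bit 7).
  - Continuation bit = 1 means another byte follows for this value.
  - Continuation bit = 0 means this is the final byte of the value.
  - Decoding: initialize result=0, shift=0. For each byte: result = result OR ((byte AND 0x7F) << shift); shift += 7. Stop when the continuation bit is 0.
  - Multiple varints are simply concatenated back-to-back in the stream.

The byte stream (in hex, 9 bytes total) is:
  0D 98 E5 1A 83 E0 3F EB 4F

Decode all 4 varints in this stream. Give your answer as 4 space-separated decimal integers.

Answer: 13 438936 1044483 10219

Derivation:
  byte[0]=0x0D cont=0 payload=0x0D=13: acc |= 13<<0 -> acc=13 shift=7 [end]
Varint 1: bytes[0:1] = 0D -> value 13 (1 byte(s))
  byte[1]=0x98 cont=1 payload=0x18=24: acc |= 24<<0 -> acc=24 shift=7
  byte[2]=0xE5 cont=1 payload=0x65=101: acc |= 101<<7 -> acc=12952 shift=14
  byte[3]=0x1A cont=0 payload=0x1A=26: acc |= 26<<14 -> acc=438936 shift=21 [end]
Varint 2: bytes[1:4] = 98 E5 1A -> value 438936 (3 byte(s))
  byte[4]=0x83 cont=1 payload=0x03=3: acc |= 3<<0 -> acc=3 shift=7
  byte[5]=0xE0 cont=1 payload=0x60=96: acc |= 96<<7 -> acc=12291 shift=14
  byte[6]=0x3F cont=0 payload=0x3F=63: acc |= 63<<14 -> acc=1044483 shift=21 [end]
Varint 3: bytes[4:7] = 83 E0 3F -> value 1044483 (3 byte(s))
  byte[7]=0xEB cont=1 payload=0x6B=107: acc |= 107<<0 -> acc=107 shift=7
  byte[8]=0x4F cont=0 payload=0x4F=79: acc |= 79<<7 -> acc=10219 shift=14 [end]
Varint 4: bytes[7:9] = EB 4F -> value 10219 (2 byte(s))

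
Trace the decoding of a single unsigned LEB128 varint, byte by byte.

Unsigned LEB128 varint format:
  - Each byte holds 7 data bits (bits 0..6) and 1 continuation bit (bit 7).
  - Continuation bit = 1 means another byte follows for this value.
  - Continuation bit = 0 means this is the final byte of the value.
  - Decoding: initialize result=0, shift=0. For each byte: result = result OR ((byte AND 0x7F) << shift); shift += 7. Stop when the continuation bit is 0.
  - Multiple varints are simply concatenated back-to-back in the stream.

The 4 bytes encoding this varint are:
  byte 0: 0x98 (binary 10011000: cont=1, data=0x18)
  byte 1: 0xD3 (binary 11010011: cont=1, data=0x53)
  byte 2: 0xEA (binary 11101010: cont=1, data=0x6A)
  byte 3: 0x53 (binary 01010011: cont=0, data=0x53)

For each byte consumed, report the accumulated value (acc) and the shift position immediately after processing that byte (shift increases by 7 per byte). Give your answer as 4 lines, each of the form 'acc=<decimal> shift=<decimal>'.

byte 0=0x98: payload=0x18=24, contrib = 24<<0 = 24; acc -> 24, shift -> 7
byte 1=0xD3: payload=0x53=83, contrib = 83<<7 = 10624; acc -> 10648, shift -> 14
byte 2=0xEA: payload=0x6A=106, contrib = 106<<14 = 1736704; acc -> 1747352, shift -> 21
byte 3=0x53: payload=0x53=83, contrib = 83<<21 = 174063616; acc -> 175810968, shift -> 28

Answer: acc=24 shift=7
acc=10648 shift=14
acc=1747352 shift=21
acc=175810968 shift=28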